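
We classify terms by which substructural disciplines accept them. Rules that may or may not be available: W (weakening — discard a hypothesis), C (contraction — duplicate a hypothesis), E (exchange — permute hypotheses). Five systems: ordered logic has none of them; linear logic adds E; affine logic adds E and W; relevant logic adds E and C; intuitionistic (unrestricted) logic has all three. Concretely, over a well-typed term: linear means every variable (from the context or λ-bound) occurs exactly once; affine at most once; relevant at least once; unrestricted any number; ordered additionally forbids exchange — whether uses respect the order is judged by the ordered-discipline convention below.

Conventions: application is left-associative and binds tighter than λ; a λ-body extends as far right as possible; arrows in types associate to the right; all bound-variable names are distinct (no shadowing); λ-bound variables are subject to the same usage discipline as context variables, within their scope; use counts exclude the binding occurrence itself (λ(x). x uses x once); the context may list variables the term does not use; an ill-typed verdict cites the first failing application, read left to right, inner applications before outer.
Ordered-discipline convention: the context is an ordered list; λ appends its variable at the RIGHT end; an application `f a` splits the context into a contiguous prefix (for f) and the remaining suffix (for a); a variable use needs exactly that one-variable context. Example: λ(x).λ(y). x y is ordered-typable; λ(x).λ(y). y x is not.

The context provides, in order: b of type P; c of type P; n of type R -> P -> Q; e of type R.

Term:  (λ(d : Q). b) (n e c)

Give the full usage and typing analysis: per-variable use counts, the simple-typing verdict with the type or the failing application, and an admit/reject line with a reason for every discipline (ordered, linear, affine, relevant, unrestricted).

variable uses: b: 1; c: 1; n: 1; e: 1; d [bound]: 0
order of uses: b, n, e, c
typing: well-typed at P
ordered ✗ (d never used (weakening))
linear ✗ (d never used (weakening))
affine ✓ (no duplicate uses among b, c, n, e, d)
relevant ✗ (d never used (weakening))
unrestricted ✓ (typability at P is all that's needed)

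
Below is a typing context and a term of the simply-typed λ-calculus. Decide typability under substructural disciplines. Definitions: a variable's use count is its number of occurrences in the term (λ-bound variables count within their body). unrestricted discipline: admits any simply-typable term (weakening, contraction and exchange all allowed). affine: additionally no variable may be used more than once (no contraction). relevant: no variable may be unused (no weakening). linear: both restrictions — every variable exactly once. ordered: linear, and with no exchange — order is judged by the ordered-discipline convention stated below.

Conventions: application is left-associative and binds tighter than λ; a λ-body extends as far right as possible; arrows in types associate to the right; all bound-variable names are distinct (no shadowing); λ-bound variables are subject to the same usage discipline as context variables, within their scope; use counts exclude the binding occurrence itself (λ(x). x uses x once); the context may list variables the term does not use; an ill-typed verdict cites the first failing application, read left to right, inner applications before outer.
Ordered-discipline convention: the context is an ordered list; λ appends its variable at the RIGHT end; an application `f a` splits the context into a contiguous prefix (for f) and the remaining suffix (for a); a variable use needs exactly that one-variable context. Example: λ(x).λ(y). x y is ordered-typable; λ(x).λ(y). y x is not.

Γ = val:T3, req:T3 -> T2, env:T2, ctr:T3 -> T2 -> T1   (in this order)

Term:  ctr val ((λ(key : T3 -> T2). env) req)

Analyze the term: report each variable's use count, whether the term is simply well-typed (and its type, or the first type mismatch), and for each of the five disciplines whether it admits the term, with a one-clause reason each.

usage: val: 1×, req: 1×, env: 1×, ctr: 1×, key (λ-bound): 0×
uses in reading order: ctr, val, env, req
typing: well-typed — term : T1
ordered: ✗, key never used (weakening)
linear: ✗, key never used (weakening)
affine: ✓, at most one use each (val, req, env, ctr, key)
relevant: ✗, key never used (weakening)
unrestricted: ✓, simply typable at T1; W, C, E all held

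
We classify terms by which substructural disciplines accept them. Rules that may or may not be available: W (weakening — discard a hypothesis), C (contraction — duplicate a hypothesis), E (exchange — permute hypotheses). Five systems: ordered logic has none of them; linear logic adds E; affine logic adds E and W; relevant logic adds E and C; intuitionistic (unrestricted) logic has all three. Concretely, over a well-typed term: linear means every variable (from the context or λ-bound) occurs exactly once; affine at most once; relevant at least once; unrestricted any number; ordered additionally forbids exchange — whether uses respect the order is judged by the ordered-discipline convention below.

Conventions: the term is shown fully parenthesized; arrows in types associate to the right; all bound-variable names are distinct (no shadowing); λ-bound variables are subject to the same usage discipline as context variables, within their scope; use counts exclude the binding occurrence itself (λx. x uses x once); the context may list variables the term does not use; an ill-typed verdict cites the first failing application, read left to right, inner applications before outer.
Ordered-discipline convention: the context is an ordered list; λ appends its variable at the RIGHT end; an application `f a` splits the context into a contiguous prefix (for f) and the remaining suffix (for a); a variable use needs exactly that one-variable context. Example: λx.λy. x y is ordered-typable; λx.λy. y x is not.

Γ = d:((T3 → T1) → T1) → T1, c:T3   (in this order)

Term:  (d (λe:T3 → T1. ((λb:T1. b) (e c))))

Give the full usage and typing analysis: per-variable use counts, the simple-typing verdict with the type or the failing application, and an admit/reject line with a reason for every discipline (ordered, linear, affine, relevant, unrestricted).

counts: d=1; c=1; e (bound)=1; b (bound)=1
uses in reading order: d, b, e, c
typing: the term checks, with type T1
ordered: ✗, use order d, b, e, c needs exchange
linear: ✓, exactly-once usage across d, c, e, b
affine: ✓, no duplicate uses among d, c, e, b
relevant: ✓, none of d, c, e, b goes unused
unrestricted: ✓, type-checks (T1) and nothing is barred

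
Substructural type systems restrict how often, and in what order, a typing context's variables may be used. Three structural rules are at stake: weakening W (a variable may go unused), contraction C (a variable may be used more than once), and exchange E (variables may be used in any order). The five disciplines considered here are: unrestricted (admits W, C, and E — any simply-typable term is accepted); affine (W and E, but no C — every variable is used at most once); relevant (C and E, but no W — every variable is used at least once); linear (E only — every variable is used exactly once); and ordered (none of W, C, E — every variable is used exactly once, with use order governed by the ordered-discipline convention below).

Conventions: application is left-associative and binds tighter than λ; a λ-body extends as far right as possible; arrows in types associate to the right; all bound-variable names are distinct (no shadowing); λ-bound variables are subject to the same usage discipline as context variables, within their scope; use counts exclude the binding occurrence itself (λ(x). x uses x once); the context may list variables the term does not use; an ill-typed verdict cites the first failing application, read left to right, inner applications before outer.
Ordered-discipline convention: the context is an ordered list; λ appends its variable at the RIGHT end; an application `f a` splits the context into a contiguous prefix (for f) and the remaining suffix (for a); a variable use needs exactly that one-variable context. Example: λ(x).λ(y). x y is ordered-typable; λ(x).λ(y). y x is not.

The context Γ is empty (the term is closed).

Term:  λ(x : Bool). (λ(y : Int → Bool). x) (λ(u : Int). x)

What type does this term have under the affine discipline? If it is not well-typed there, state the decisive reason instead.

not well-typed under affine — uses contraction: x ×2
usage: x (bound)=2; y (bound)=0; u (bound)=0
order of uses: x, x
typing: ✓ — Bool → Bool
across the five disciplines: ordered ✗ | linear ✗ | affine ✗ | relevant ✗ | unrestricted ✓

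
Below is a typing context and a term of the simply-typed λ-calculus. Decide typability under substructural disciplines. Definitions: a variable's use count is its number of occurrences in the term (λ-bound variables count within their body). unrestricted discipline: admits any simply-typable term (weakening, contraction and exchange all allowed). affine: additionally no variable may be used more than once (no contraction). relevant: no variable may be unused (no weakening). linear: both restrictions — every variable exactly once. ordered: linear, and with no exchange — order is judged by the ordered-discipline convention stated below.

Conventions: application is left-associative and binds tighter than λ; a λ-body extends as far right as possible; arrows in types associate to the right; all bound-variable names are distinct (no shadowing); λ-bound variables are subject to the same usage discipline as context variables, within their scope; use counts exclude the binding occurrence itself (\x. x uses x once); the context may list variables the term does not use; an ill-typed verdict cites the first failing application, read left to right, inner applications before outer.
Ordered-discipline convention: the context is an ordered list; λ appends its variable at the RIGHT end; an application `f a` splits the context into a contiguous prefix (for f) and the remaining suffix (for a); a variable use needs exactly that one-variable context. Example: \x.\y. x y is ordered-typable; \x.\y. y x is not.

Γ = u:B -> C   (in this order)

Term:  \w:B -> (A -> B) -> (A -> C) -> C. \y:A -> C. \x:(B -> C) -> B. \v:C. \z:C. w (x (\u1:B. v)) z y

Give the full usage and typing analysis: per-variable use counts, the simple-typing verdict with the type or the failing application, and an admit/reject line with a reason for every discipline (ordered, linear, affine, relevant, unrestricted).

variable uses: u=0; w (bound)=1; y (bound)=1; x (bound)=1; v (bound)=1; z (bound)=1; u1 (bound)=0
use order (left to right): w, x, v, z, y
typing: ill-typed: an argument C mismatches the expected A -> B
ordered ✗ (a type mismatch blocks all five)
linear ✗ (the type mismatch rejects it)
affine ✗ (not simply typable)
relevant ✗ (fails simple typing)
unrestricted ✗ (a type mismatch blocks all five)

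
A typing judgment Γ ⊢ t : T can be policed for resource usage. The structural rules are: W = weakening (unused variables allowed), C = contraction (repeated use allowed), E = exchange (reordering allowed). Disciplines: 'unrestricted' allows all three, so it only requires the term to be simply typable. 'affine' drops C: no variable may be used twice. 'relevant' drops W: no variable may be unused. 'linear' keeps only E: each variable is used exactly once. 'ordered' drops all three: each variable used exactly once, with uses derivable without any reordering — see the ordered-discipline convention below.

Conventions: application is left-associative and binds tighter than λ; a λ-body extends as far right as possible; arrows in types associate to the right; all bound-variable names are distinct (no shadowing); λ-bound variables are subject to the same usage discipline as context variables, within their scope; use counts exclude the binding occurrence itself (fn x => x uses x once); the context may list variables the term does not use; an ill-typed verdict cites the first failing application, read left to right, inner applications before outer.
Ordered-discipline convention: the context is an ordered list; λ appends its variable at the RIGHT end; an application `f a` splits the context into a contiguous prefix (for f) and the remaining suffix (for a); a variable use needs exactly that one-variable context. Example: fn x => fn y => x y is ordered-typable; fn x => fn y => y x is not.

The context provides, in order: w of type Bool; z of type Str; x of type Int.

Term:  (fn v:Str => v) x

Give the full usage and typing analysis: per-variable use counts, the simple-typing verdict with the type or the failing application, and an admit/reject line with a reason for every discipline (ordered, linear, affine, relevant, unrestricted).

use counts: w=0; z=0; x=1; v (λ-bound)=1
order of uses: v, x
typing: ill-typed: an argument Int mismatches the expected Str
ordered ✗ (fails simple typing)
linear ✗ (a type mismatch blocks all five)
affine ✗ (the type mismatch rejects it)
relevant ✗ (not simply typable)
unrestricted ✗ (fails simple typing)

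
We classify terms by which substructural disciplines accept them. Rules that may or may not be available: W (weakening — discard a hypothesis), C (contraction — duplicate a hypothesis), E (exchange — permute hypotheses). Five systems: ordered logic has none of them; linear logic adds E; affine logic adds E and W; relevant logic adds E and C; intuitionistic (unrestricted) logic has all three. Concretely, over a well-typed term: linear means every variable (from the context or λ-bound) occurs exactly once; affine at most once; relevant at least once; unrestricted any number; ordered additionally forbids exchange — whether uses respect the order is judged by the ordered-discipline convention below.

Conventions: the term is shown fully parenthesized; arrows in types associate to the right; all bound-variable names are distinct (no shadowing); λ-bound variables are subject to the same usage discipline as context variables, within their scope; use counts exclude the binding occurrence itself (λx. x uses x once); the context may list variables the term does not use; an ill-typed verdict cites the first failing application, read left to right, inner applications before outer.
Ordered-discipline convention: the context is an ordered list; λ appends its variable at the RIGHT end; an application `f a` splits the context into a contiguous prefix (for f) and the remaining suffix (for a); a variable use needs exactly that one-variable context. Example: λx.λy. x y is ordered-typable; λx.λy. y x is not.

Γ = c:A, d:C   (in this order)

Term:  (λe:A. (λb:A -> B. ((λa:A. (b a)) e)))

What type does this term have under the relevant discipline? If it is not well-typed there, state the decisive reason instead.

not well-typed under relevant — unused: c, d — weakening required
usage: c: 0×, d: 0×, e (λ-bound): 1×, b (λ-bound): 1×, a (λ-bound): 1×
order of uses: b, a, e
typing: well-typed at A -> (A -> B) -> B
all disciplines: ordered ✗ · linear ✗ · affine ✓ · relevant ✗ · unrestricted ✓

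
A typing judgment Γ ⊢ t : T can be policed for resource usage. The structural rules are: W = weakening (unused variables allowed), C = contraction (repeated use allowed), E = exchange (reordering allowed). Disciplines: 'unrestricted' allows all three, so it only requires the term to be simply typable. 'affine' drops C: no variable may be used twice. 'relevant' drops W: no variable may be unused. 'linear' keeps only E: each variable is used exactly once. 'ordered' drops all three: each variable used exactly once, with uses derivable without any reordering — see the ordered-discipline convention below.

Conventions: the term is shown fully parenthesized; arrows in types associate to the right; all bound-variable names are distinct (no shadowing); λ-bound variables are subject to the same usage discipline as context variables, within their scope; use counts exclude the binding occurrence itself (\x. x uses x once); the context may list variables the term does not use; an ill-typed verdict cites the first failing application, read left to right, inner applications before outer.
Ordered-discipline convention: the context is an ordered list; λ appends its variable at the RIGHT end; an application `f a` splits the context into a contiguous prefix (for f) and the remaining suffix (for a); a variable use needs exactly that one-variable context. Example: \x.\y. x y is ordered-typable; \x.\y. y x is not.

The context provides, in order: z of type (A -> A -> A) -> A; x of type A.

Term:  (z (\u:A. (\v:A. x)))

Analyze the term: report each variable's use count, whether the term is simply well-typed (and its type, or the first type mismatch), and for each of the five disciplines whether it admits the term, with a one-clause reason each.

variable uses: z=1; x=1; u [bound]=0; v [bound]=0
uses in reading order: z, x
typing: well-typed at A
ordered ✗ (u, v left unused)
linear ✗ (u, v left unused)
affine ✓ (no duplicate uses among z, x, u, v)
relevant ✗ (u, v left unused)
unrestricted ✓ (simply typable at A; W, C, E all held)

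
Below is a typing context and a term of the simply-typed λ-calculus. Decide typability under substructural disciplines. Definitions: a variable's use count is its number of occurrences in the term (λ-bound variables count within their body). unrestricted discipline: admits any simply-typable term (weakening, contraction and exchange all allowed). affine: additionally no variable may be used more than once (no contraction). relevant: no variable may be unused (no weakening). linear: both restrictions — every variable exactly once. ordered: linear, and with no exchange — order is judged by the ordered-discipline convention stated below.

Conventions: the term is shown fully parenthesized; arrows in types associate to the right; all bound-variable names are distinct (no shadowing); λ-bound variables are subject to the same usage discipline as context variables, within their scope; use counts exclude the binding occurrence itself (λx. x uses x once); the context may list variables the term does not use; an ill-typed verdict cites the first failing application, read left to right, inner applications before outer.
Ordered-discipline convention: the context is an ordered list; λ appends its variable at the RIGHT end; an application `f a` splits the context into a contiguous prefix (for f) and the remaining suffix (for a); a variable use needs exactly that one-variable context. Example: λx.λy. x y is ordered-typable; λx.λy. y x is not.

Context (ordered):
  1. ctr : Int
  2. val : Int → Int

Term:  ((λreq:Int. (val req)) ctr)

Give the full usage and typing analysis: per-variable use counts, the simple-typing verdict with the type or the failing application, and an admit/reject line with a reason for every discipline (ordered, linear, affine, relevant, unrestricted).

usage: ctr=1; val=1; req (λ-bound)=1
order of uses: val, req, ctr
typing: the term checks, with type Int
ordered: ✗, no ordered split (uses run val, req, ctr)
linear: ✓, single use per variable (ctr, val, req)
affine: ✓, no duplicate uses among ctr, val, req
relevant: ✓, ctr, val, req: all used, weakening unneeded
unrestricted: ✓, type-checks (Int) and nothing is barred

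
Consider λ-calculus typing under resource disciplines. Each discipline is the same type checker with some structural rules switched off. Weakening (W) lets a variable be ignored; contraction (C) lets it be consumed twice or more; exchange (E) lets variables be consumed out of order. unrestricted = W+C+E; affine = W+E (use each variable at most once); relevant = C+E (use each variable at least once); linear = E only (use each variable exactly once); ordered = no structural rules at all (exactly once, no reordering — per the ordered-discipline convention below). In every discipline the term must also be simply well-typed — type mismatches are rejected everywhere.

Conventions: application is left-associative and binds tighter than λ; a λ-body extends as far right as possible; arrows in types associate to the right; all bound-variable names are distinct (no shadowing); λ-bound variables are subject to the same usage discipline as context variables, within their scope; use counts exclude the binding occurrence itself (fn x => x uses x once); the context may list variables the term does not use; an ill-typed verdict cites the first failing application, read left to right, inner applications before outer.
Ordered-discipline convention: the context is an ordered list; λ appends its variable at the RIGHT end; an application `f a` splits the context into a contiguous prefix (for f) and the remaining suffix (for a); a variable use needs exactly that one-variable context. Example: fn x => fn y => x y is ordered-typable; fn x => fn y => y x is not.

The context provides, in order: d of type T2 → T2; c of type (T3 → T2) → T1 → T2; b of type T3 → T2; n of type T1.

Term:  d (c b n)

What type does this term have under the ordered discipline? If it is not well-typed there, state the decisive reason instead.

term : T2
usage: d: 1, c: 1, b: 1, n: 1
use order (left to right): d, c, b, n
typing: well-typed at T2
per-discipline verdicts: ordered ✓ | linear ✓ | affine ✓ | relevant ✓ | unrestricted ✓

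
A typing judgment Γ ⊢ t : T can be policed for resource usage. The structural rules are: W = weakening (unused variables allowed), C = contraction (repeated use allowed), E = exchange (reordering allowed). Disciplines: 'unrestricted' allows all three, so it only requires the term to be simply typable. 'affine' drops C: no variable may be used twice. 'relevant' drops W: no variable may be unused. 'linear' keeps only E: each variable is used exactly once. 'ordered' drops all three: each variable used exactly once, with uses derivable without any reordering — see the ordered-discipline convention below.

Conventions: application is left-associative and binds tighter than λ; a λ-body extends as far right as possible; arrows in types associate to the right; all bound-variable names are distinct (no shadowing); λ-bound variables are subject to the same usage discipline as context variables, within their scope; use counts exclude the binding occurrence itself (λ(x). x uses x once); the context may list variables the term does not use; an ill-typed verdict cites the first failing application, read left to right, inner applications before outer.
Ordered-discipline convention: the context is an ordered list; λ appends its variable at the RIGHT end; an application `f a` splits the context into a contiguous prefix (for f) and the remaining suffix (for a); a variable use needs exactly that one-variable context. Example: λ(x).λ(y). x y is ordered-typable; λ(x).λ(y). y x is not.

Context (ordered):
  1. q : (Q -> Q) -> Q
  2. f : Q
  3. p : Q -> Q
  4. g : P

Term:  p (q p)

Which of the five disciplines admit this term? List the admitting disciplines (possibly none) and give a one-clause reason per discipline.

admitting disciplines: unrestricted
use counts: q=1; f=0; p=2; g=0
left-to-right use order: p, q, p
typing: the term checks, with type Q
ordered: ✗ — p ×2 used more than once (contraction); unused: f, g — weakening required
linear: ✗ — p ×2 used more than once (contraction); unused: f, g — weakening required
affine: ✗ — p ×2 used more than once (contraction)
relevant: ✗ — unused: f, g — weakening required
unrestricted: ✓ — simply typable at Q; W, C, E all held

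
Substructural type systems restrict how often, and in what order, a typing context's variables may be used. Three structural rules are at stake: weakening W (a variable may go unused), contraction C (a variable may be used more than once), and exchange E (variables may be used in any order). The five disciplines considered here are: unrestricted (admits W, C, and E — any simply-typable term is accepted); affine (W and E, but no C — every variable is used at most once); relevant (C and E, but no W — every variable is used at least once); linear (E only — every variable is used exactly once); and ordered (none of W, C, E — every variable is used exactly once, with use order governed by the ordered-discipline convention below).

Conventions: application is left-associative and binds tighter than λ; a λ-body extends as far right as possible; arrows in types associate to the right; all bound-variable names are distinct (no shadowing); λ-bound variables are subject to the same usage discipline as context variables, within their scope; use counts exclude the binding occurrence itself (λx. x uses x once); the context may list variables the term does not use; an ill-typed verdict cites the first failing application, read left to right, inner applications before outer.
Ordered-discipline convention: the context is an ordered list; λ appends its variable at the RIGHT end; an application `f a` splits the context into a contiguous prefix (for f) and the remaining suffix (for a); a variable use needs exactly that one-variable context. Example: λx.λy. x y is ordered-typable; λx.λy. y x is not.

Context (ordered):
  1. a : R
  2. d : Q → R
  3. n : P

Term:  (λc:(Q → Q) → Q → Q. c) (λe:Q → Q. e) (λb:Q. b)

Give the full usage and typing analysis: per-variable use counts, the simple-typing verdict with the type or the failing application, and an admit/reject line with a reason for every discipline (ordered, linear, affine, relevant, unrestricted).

usage: a: 0; d: 0; n: 0; c (λ-bound): 1; e (λ-bound): 1; b (λ-bound): 1
order of uses: c, e, b
typing: ✓ — Q → Q
ordered: ✗, a, d, n never used (weakening)
linear: ✗, a, d, n never used (weakening)
affine: ✓, none of a, d, n, c, e, b used more than once
relevant: ✗, a, d, n never used (weakening)
unrestricted: ✓, well-typed at Q → Q; no restrictions here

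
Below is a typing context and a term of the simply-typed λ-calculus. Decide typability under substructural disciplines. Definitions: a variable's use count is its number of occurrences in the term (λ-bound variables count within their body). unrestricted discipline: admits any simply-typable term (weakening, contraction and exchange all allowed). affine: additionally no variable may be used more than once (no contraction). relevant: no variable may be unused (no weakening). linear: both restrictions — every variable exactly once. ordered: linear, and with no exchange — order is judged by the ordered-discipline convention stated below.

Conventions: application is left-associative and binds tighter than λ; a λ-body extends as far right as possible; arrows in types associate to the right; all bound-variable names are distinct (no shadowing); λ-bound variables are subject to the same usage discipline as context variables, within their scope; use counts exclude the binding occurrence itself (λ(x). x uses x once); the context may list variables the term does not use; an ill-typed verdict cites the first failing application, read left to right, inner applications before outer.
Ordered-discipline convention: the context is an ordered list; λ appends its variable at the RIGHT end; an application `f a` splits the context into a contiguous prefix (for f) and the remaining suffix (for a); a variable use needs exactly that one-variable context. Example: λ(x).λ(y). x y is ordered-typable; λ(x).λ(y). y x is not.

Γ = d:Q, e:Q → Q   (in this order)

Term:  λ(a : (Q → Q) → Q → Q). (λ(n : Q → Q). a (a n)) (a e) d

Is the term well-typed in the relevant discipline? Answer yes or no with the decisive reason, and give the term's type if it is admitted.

yes — none of d, e, a, n goes unused; term : ((Q → Q) → Q → Q) → Q
usage: d: 1; e: 1; a [bound]: 3; n [bound]: 1
uses in reading order: a, a, n, a, e, d
typing: well-typed — term : ((Q → Q) → Q → Q) → Q
per-discipline verdicts: ordered ✗, linear ✗, affine ✗, relevant ✓, unrestricted ✓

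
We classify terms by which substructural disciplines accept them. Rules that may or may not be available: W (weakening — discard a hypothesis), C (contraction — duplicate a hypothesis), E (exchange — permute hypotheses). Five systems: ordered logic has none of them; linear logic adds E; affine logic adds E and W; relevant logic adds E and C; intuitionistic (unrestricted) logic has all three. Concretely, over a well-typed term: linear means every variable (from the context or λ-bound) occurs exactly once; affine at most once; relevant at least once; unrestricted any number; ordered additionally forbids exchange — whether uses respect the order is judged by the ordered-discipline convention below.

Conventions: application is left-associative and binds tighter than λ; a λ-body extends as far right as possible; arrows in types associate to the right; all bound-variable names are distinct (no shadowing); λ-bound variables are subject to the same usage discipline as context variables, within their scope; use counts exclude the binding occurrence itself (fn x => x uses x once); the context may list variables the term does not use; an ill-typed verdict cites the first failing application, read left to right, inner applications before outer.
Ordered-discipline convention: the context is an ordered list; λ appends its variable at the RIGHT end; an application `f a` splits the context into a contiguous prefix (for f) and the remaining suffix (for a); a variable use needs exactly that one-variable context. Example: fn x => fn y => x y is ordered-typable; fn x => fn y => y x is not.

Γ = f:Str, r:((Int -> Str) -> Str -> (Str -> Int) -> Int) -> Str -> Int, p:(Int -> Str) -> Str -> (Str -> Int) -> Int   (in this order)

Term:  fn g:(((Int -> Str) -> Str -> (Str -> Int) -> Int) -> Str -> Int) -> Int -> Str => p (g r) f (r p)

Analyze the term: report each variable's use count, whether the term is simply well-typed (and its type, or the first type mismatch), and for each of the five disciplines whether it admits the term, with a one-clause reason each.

variable uses: f=1; r=2; p=2; g [bound]=1
order of uses: p, g, r, f, r, p
typing: the term checks, with type ((((Int -> Str) -> Str -> (Str -> Int) -> Int) -> Str -> Int) -> Int -> Str) -> Int
ordered: ✗ — r ×2, p ×2 used more than once (contraction)
linear: ✗ — r ×2, p ×2 used more than once (contraction)
affine: ✗ — r ×2, p ×2 used more than once (contraction)
relevant: ✓ — none of f, r, p, g goes unused
unrestricted: ✓ — well-typed at ((((Int -> Str) -> Str -> (Str -> Int) -> Int) -> Str -> Int) -> Int -> Str) -> Int; no restrictions here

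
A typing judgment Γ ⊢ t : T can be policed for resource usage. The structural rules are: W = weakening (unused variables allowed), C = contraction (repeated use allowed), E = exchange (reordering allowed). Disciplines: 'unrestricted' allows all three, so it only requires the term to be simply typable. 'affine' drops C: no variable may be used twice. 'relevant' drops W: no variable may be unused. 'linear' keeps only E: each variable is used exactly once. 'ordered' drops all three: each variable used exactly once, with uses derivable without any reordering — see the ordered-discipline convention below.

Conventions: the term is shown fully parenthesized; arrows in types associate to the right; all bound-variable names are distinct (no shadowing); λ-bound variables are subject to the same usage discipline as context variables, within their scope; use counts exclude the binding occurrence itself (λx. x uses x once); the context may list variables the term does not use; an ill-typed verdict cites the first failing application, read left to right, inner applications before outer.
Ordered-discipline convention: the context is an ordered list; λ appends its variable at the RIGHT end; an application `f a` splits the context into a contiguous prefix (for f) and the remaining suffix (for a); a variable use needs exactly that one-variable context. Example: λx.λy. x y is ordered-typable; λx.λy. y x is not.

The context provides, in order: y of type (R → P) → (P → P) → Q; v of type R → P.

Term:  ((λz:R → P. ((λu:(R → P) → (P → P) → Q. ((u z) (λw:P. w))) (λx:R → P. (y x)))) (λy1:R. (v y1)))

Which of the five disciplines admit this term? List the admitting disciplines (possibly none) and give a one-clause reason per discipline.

admitted by: linear, affine, relevant, unrestricted
use counts: y=1, v=1, z (λ-bound)=1, u (λ-bound)=1, w (λ-bound)=1, x (λ-bound)=1, y1 (λ-bound)=1
uses in reading order: u, z, w, y, x, v, y1
typing: well-typed — term : Q
ordered ✗ (no ordered split (uses run u, z, w, y, x, v, y1))
linear ✓ (y, v, z, u, w, x, y1: one use apiece)
affine ✓ (no duplicate uses among y, v, z, u, w, x, y1)
relevant ✓ (none of y, v, z, u, w, x, y1 goes unused)
unrestricted ✓ (typability at Q is all that's needed)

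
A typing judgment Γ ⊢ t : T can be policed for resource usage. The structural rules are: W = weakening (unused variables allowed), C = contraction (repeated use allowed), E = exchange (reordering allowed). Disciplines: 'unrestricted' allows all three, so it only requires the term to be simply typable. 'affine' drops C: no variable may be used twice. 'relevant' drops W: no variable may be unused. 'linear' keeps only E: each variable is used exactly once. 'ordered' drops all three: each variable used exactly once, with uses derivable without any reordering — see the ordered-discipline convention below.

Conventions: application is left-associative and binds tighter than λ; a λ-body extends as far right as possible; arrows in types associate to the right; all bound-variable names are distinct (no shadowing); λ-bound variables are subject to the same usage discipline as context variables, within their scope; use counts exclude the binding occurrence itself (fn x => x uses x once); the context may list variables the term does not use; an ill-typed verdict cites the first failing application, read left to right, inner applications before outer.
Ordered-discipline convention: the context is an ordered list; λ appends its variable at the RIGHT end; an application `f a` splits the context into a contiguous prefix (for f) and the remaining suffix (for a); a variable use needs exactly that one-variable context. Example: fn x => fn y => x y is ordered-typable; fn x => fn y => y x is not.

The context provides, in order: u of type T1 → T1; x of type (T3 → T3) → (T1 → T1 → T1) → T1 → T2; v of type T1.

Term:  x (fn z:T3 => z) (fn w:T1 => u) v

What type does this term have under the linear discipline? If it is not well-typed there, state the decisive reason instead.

not well-typed under linear — w left unused
use counts: u: 1, x: 1, v: 1, z [bound]: 1, w [bound]: 0
left-to-right use order: x, z, u, v
typing: the term checks, with type T2
summary: ordered ✗ | linear ✗ | affine ✓ | relevant ✗ | unrestricted ✓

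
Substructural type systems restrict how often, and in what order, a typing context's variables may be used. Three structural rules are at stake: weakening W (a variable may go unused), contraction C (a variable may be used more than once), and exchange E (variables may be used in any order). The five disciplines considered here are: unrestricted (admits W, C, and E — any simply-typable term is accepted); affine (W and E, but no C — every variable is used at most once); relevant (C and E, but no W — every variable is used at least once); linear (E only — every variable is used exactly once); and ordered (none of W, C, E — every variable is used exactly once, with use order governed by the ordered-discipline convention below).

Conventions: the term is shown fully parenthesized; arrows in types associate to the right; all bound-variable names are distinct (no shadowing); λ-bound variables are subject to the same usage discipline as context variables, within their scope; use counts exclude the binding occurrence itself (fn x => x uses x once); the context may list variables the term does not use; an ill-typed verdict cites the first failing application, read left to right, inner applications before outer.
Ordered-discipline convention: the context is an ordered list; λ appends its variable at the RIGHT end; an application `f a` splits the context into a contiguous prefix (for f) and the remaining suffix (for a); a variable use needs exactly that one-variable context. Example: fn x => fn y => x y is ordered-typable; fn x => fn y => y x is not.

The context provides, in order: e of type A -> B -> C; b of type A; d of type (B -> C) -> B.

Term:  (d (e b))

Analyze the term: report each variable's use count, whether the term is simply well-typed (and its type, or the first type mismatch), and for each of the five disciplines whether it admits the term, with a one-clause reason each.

use counts: e: 1, b: 1, d: 1
order of uses: d, e, b
typing: well-typed at B
ordered: ✗, needs exchange: uses follow d, e, b
linear: ✓, single use per variable (e, b, d)
affine: ✓, e, b, d: no repeats, contraction unneeded
relevant: ✓, e, b, d: all used, weakening unneeded
unrestricted: ✓, type-checks (B) and nothing is barred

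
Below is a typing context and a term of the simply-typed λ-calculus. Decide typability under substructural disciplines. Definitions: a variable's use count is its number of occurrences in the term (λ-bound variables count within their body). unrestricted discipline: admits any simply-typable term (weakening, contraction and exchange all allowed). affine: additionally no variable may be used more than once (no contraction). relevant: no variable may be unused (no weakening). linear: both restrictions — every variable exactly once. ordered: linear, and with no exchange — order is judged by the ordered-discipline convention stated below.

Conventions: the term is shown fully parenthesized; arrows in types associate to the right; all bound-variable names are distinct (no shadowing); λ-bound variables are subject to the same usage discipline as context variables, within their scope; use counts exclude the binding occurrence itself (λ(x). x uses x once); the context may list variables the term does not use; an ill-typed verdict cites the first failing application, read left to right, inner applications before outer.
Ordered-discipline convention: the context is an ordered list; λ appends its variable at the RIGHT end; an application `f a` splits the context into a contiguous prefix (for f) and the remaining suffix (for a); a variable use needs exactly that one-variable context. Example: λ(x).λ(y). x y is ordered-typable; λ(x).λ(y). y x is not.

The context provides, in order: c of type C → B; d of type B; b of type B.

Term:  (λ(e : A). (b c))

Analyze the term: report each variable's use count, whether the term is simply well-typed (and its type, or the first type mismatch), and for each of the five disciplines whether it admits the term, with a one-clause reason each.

use counts: c=1; d=0; b=1; e (λ-bound)=0
uses in reading order: b, c
typing: ill-typed: non-function type B applied to an argument
ordered: ✗, the type mismatch rejects it
linear: ✗, not simply typable
affine: ✗, fails simple typing
relevant: ✗, a type mismatch blocks all five
unrestricted: ✗, the type mismatch rejects it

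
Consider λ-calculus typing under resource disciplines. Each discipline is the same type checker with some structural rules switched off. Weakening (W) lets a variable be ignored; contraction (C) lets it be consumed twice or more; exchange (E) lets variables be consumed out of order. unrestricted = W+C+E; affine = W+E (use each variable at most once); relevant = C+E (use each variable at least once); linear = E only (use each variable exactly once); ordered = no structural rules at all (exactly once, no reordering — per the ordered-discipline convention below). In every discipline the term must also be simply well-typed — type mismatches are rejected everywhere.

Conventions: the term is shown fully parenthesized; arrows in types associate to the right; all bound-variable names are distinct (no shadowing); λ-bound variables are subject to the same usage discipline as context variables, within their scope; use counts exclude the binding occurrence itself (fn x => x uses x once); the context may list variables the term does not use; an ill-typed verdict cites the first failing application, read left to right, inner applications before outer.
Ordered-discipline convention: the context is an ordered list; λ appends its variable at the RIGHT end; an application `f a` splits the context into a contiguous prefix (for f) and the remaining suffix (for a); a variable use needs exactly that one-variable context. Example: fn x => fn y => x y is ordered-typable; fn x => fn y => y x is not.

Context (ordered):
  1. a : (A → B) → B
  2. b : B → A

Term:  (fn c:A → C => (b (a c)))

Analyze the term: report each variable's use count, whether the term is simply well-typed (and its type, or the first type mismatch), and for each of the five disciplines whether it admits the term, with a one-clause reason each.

use counts: a: 1; b: 1; c [bound]: 1
left-to-right use order: b, a, c
typing: ill-typed: a function awaiting A → B gets A → C
ordered: ✗ — not simply typable
linear: ✗ — fails simple typing
affine: ✗ — a type mismatch blocks all five
relevant: ✗ — the type mismatch rejects it
unrestricted: ✗ — not simply typable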